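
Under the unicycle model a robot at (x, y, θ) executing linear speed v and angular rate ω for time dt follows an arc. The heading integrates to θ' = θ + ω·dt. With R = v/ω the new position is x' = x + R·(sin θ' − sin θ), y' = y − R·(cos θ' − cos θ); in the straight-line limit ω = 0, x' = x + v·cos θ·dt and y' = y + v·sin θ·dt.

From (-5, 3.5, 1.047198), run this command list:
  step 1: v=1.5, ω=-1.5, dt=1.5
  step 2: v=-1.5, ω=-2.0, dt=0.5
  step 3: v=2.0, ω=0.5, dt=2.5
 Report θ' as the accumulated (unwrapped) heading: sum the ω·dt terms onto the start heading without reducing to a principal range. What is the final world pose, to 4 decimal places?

step 1: θ'=-1.2028 (R=-1.0000) → pose (-3.2009, 3.3597, -1.2028)
step 2: θ'=-2.2028 (R=0.7500) → pose (-3.1063, 4.0726, -2.2028)
step 3: θ'=-0.9528 (R=4.0000) → pose (-3.1391, -0.6080, -0.9528)

(-3.1391, -0.6080, -0.9528)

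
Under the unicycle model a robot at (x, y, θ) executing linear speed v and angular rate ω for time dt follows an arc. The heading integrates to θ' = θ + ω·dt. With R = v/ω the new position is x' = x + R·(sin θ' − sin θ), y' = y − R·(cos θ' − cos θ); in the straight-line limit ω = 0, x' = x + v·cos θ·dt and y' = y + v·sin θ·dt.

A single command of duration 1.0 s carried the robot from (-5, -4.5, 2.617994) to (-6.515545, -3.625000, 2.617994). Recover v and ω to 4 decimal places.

Δθ = 2.617994 − 2.617994 = 0.000000
ω = Δθ/dt = 0.000000/1.0 = 0.0000
ω = 0 → v = (Δx·cos θ + Δy·sin θ)/dt = 1.7500

v = 1.7500, ω = 0.0000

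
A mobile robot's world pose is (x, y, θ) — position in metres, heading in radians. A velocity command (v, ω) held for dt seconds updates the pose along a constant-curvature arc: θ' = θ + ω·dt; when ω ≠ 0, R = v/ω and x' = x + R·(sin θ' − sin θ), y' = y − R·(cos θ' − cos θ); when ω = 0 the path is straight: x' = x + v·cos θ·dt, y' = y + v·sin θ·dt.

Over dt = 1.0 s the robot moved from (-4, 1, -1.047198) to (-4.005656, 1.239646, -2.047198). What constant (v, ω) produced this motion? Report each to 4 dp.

v = -0.2500, ω = -1.0000

Δθ = -2.047198 − -1.047198 = -1.000000
ω = Δθ/dt = -1.000000/1.0 = -1.0000
R = −Δy/(cos θ' − cos θ) = 0.2500
v = R·ω = 0.2500·-1.0000 = -0.2500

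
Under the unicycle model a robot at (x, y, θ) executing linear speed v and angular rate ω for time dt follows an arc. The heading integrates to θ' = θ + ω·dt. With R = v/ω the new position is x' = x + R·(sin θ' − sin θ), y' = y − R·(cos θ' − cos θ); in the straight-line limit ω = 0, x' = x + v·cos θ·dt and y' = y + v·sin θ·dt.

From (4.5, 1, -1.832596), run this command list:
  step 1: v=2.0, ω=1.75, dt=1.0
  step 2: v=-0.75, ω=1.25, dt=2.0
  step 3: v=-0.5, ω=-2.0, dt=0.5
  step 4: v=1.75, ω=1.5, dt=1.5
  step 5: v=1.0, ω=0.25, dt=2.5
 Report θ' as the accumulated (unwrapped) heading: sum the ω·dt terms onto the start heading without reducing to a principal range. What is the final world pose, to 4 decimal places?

step 1: θ'=-0.0826 (R=1.1429) → pose (5.5096, -0.4348, -0.0826)
step 2: θ'=2.4174 (R=-0.6000) → pose (5.0626, -1.4821, 2.4174)
step 3: θ'=1.4174 (R=0.2500) → pose (5.1440, -1.7076, 1.4174)
step 4: θ'=3.6674 (R=1.1667) → pose (3.4055, -0.5203, 3.6674)
step 5: θ'=4.2924 (R=4.0000) → pose (1.7608, -2.3489, 4.2924)

(1.7608, -2.3489, 4.2924)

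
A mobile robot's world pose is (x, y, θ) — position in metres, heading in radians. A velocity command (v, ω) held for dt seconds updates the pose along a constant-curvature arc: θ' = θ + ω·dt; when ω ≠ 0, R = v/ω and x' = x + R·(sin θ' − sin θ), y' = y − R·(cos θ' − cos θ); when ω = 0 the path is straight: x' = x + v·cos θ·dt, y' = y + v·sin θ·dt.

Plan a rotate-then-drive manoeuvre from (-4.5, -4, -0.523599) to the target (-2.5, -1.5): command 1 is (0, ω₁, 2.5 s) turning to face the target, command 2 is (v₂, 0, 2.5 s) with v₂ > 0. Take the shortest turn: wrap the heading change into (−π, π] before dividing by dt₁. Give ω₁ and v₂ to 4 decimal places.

ω₁ = 0.5679, v₂ = 1.2806

heading to target = atan2(-1.5−-4, -2.5−-4.5) = 0.8961
Δθ = wrap(0.8961 − -0.5236) = 1.4197; ω₁ = Δθ/dt₁ = 0.5679
distance = √((-2.5−-4.5)² + (-1.5−-4)²) = 3.2016; v₂ = distance/dt₂ = 1.2806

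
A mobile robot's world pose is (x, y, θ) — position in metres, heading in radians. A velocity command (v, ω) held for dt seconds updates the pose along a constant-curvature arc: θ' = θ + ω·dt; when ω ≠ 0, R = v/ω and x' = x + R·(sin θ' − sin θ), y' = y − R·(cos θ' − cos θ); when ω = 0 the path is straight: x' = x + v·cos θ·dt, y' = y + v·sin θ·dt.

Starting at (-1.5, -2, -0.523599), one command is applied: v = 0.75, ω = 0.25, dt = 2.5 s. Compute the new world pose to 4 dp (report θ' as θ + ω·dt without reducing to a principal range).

(0.3037, -2.3865, 0.1014)

θ' = -0.5236 + 0.25·2.5 = 0.1014
R = v/ω = 0.75/0.25 = 3.0000
x' = -1.5 + 3.0000·(sin 0.1014 − sin -0.5236) = 0.3037
y' = -2 − 3.0000·(cos 0.1014 − cos -0.5236) = -2.3865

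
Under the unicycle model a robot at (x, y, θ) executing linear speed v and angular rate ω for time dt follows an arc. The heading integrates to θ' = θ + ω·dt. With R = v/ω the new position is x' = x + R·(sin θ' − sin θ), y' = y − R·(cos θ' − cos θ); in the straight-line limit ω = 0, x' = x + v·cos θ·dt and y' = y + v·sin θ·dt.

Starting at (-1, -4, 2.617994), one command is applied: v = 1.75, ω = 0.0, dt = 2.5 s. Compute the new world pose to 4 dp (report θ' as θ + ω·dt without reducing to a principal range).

θ' = 2.6180 + 0.0·2.5 = 2.6180
ω = 0 → straight: x' = -1 + 1.75·cos(2.6180)·2.5 = -4.7889
y' = -4 + 1.75·sin(2.6180)·2.5 = -1.8125

(-4.7889, -1.8125, 2.6180)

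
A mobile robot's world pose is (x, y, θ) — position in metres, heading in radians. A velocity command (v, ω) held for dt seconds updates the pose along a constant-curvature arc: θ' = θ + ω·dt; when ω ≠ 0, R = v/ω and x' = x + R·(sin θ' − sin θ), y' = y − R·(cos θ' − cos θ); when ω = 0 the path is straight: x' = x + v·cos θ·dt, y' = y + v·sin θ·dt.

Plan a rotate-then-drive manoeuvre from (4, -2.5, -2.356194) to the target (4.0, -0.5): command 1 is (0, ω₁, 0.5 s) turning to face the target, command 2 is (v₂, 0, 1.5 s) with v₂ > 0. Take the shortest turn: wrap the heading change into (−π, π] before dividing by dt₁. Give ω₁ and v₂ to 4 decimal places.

heading to target = atan2(-0.5−-2.5, 4−4) = 1.5708
Δθ = wrap(1.5708 − -2.3562) = -2.3562; ω₁ = Δθ/dt₁ = -4.7124
distance = √((4−4)² + (-0.5−-2.5)²) = 2.0000; v₂ = distance/dt₂ = 1.3333

ω₁ = -4.7124, v₂ = 1.3333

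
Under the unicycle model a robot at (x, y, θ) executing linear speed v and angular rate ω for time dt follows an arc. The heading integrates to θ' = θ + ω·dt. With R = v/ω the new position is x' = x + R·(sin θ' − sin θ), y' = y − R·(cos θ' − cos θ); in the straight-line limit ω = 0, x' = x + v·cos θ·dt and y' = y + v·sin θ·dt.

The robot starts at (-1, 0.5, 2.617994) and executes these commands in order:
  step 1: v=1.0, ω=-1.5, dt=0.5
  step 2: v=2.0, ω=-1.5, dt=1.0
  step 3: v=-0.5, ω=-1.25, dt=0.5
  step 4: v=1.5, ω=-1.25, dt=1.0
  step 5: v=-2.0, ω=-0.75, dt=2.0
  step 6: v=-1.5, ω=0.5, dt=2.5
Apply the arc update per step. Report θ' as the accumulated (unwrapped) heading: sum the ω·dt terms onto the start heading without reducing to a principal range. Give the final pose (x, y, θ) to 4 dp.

(4.9871, 6.6489, -1.7570)

step 1: θ'=1.8680 (R=-0.6667) → pose (-1.3041, 0.8821, 1.8680)
step 2: θ'=0.3680 (R=-1.3333) → pose (-0.5089, 2.5166, 0.3680)
step 3: θ'=-0.2570 (R=0.4000) → pose (-0.7545, 2.5030, -0.2570)
step 4: θ'=-1.5070 (R=-1.2000) → pose (0.1381, 1.4189, -1.5070)
step 5: θ'=-3.0070 (R=2.6667) → pose (2.4415, 4.2315, -3.0070)
step 6: θ'=-1.7570 (R=-3.0000) → pose (4.9871, 6.6489, -1.7570)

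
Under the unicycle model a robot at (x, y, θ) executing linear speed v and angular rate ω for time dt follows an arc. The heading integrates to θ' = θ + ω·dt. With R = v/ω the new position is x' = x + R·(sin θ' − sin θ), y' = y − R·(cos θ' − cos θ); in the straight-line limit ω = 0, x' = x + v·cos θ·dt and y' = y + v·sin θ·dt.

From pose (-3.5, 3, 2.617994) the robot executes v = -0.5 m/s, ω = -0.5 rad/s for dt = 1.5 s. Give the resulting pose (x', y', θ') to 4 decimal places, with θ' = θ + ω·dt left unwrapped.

θ' = 2.6180 + -0.5·1.5 = 1.8680
R = v/ω = -0.5/-0.5 = 1.0000
x' = -3.5 + 1.0000·(sin 1.8680 − sin 2.6180) = -3.0438
y' = 3 − 1.0000·(cos 1.8680 − cos 2.6180) = 2.4268

(-3.0438, 2.4268, 1.8680)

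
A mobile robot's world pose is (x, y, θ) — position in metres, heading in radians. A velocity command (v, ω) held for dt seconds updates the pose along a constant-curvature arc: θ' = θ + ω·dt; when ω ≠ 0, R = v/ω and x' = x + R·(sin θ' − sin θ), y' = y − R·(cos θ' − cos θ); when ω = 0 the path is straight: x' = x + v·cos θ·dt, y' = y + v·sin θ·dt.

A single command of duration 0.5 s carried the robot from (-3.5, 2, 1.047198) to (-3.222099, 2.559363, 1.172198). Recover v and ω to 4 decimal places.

v = 1.2500, ω = 0.2500

Δθ = 1.172198 − 1.047198 = 0.125000
ω = Δθ/dt = 0.125000/0.5 = 0.2500
R = −Δy/(cos θ' − cos θ) = 5.0000
v = R·ω = 5.0000·0.2500 = 1.2500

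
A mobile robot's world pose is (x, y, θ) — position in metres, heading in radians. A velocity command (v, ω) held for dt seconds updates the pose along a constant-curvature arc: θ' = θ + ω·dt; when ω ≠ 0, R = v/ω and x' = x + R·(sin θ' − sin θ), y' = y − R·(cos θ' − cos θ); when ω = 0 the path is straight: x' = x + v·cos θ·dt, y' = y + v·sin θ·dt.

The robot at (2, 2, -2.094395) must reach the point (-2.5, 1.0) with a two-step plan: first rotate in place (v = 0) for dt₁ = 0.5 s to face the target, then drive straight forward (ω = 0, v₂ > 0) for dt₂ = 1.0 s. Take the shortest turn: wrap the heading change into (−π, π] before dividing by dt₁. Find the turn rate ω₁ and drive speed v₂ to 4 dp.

heading to target = atan2(1−2, -2.5−2) = -2.9229
Δθ = wrap(-2.9229 − -2.0944) = -0.8285; ω₁ = Δθ/dt₁ = -1.6571
distance = √((-2.5−2)² + (1−2)²) = 4.6098; v₂ = distance/dt₂ = 4.6098

ω₁ = -1.6571, v₂ = 4.6098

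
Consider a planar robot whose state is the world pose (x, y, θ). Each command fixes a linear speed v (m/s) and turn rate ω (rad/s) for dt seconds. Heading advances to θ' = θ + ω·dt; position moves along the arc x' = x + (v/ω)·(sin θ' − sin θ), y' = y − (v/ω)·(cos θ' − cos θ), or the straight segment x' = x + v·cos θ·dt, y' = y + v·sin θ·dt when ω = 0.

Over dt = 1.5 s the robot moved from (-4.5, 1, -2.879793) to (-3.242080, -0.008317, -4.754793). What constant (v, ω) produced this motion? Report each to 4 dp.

Δθ = -4.754793 − -2.879793 = -1.875000
ω = Δθ/dt = -1.875000/1.5 = -1.2500
R = Δx/(sin θ' − sin θ) = 1.0000
v = R·ω = 1.0000·-1.2500 = -1.2500

v = -1.2500, ω = -1.2500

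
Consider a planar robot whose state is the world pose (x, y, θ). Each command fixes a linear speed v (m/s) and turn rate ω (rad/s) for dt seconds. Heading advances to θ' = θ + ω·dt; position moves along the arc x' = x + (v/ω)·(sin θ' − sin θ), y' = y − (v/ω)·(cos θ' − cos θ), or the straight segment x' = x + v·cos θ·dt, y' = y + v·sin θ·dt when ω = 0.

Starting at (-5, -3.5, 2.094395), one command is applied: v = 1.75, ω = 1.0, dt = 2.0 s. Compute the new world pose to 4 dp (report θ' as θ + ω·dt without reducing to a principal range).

θ' = 2.0944 + 1.0·2.0 = 4.0944
R = v/ω = 1.75/1.0 = 1.7500
x' = -5 + 1.7500·(sin 4.0944 − sin 2.0944) = -7.9419
y' = -3.5 − 1.7500·(cos 4.0944 − cos 2.0944) = -3.3610

(-7.9419, -3.3610, 4.0944)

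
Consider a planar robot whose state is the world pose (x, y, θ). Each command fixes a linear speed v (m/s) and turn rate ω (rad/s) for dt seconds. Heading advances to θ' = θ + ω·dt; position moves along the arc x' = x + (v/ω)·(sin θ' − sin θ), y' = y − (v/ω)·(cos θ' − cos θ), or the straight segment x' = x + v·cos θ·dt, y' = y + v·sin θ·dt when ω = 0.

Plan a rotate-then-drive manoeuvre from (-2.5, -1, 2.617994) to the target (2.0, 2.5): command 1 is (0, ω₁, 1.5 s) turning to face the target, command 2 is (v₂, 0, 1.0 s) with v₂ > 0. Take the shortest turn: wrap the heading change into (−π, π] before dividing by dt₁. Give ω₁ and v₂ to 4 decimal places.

ω₁ = -1.3046, v₂ = 5.7009

heading to target = atan2(2.5−-1, 2−-2.5) = 0.6610
Δθ = wrap(0.6610 − 2.6180) = -1.9570; ω₁ = Δθ/dt₁ = -1.3046
distance = √((2−-2.5)² + (2.5−-1)²) = 5.7009; v₂ = distance/dt₂ = 5.7009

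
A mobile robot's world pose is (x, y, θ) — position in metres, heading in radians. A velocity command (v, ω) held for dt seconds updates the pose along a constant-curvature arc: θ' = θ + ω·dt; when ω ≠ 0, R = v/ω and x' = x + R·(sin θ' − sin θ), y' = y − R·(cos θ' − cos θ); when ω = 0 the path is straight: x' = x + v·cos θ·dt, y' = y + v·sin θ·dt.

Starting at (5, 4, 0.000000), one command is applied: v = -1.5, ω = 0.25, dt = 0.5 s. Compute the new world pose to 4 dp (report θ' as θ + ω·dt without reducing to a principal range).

(4.2520, 3.9532, 0.1250)

θ' = 0.0000 + 0.25·0.5 = 0.1250
R = v/ω = -1.5/0.25 = -6.0000
x' = 5 + -6.0000·(sin 0.1250 − sin 0.0000) = 4.2520
y' = 4 − -6.0000·(cos 0.1250 − cos 0.0000) = 3.9532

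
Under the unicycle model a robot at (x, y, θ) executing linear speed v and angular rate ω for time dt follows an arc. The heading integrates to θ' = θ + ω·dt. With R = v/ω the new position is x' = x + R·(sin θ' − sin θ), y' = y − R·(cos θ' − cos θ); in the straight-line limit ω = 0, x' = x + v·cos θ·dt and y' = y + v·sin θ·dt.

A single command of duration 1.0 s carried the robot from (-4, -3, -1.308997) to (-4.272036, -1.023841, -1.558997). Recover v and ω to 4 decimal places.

v = -2.0000, ω = -0.2500

Δθ = -1.558997 − -1.308997 = -0.250000
ω = Δθ/dt = -0.250000/1.0 = -0.2500
R = −Δy/(cos θ' − cos θ) = 8.0000
v = R·ω = 8.0000·-0.2500 = -2.0000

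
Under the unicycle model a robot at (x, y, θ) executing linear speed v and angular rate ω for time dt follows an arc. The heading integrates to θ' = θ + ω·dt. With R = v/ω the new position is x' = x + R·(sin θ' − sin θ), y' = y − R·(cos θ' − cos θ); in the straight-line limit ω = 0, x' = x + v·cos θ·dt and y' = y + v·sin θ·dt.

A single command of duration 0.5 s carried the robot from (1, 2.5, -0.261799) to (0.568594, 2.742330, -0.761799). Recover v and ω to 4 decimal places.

v = -1.0000, ω = -1.0000

Δθ = -0.761799 − -0.261799 = -0.500000
ω = Δθ/dt = -0.500000/0.5 = -1.0000
R = Δx/(sin θ' − sin θ) = 1.0000
v = R·ω = 1.0000·-1.0000 = -1.0000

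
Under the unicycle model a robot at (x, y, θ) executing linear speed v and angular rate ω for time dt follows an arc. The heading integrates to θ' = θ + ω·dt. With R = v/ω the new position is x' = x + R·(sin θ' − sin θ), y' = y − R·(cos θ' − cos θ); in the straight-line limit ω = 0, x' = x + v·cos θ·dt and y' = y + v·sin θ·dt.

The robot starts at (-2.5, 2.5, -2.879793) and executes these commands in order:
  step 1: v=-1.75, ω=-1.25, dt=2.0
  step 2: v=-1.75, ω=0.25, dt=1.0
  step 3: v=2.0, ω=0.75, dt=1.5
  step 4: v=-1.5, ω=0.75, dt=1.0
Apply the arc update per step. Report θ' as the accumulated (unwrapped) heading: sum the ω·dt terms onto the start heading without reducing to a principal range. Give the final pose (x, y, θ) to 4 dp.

(-1.0564, 0.9135, -3.2548)

step 1: θ'=-5.3798 (R=1.4000) → pose (-1.0380, 0.2812, -5.3798)
step 2: θ'=-5.1298 (R=-7.0000) → pose (-1.9390, -1.2137, -5.1298)
step 3: θ'=-4.0048 (R=2.6667) → pose (-2.3503, 1.6006, -4.0048)
step 4: θ'=-3.2548 (R=-2.0000) → pose (-1.0564, 0.9135, -3.2548)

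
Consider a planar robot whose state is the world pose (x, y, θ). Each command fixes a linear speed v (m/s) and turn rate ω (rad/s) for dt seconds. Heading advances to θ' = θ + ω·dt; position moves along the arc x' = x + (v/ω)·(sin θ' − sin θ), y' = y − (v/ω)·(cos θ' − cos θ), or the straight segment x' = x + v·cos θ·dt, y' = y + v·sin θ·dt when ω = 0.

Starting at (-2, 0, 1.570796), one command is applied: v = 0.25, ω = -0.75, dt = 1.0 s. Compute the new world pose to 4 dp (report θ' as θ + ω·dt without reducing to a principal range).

(-1.9106, 0.2272, 0.8208)

θ' = 1.5708 + -0.75·1.0 = 0.8208
R = v/ω = 0.25/-0.75 = -0.3333
x' = -2 + -0.3333·(sin 0.8208 − sin 1.5708) = -1.9106
y' = 0 − -0.3333·(cos 0.8208 − cos 1.5708) = 0.2272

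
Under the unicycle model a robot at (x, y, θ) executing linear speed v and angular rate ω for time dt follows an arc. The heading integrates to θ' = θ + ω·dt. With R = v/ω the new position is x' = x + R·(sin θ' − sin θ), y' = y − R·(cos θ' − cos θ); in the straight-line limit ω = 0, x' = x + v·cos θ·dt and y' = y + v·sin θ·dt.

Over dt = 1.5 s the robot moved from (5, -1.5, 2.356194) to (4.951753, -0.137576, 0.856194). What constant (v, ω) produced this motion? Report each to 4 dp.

Δθ = 0.856194 − 2.356194 = -1.500000
ω = Δθ/dt = -1.500000/1.5 = -1.0000
R = −Δy/(cos θ' − cos θ) = -1.0000
v = R·ω = -1.0000·-1.0000 = 1.0000

v = 1.0000, ω = -1.0000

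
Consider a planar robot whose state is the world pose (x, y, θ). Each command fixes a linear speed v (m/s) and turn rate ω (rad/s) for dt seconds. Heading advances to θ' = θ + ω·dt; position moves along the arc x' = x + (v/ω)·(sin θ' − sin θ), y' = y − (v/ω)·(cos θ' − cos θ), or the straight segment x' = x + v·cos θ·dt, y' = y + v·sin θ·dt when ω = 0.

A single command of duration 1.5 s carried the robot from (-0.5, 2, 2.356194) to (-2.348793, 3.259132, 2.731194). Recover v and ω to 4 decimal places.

Δθ = 2.731194 − 2.356194 = 0.375000
ω = Δθ/dt = 0.375000/1.5 = 0.2500
R = Δx/(sin θ' − sin θ) = 6.0000
v = R·ω = 6.0000·0.2500 = 1.5000

v = 1.5000, ω = 0.2500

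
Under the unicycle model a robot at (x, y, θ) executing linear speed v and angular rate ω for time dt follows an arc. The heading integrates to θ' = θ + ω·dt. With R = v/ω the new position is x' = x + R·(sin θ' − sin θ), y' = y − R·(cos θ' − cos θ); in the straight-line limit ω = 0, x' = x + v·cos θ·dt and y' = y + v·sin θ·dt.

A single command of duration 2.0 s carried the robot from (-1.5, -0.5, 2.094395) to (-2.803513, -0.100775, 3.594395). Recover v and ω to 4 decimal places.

v = 0.7500, ω = 0.7500

Δθ = 3.594395 − 2.094395 = 1.500000
ω = Δθ/dt = 1.500000/2.0 = 0.7500
R = Δx/(sin θ' − sin θ) = 1.0000
v = R·ω = 1.0000·0.7500 = 0.7500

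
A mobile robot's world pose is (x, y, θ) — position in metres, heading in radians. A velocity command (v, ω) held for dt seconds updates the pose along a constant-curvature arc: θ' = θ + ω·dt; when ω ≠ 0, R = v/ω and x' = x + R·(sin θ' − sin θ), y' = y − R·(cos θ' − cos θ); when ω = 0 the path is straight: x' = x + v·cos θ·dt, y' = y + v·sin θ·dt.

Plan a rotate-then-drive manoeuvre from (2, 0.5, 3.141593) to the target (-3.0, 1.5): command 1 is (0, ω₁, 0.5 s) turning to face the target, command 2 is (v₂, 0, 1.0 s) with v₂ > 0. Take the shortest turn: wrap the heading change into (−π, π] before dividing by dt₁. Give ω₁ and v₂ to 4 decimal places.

ω₁ = -0.3948, v₂ = 5.0990

heading to target = atan2(1.5−0.5, -3−2) = 2.9442
Δθ = wrap(2.9442 − 3.1416) = -0.1974; ω₁ = Δθ/dt₁ = -0.3948
distance = √((-3−2)² + (1.5−0.5)²) = 5.0990; v₂ = distance/dt₂ = 5.0990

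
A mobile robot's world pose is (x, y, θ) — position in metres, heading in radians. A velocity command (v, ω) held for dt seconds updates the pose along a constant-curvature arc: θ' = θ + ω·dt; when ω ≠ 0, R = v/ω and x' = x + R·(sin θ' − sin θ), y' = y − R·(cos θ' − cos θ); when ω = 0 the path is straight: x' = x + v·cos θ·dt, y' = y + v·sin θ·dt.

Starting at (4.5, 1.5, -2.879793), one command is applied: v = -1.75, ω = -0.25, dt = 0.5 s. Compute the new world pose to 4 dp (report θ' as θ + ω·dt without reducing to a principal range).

θ' = -2.8798 + -0.25·0.5 = -3.0048
R = v/ω = -1.75/-0.25 = 7.0000
x' = 4.5 + 7.0000·(sin -3.0048 − sin -2.8798) = 5.3571
y' = 1.5 − 7.0000·(cos -3.0048 − cos -2.8798) = 1.6731

(5.3571, 1.6731, -3.0048)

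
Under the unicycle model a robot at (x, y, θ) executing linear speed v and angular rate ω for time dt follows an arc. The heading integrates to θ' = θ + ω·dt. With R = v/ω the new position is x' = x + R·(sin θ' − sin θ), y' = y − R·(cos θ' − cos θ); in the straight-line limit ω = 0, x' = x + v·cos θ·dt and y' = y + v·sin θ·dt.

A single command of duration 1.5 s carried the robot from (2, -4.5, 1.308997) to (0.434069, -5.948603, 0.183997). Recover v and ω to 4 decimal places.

v = -1.5000, ω = -0.7500

Δθ = 0.183997 − 1.308997 = -1.125000
ω = Δθ/dt = -1.125000/1.5 = -0.7500
R = Δx/(sin θ' − sin θ) = 2.0000
v = R·ω = 2.0000·-0.7500 = -1.5000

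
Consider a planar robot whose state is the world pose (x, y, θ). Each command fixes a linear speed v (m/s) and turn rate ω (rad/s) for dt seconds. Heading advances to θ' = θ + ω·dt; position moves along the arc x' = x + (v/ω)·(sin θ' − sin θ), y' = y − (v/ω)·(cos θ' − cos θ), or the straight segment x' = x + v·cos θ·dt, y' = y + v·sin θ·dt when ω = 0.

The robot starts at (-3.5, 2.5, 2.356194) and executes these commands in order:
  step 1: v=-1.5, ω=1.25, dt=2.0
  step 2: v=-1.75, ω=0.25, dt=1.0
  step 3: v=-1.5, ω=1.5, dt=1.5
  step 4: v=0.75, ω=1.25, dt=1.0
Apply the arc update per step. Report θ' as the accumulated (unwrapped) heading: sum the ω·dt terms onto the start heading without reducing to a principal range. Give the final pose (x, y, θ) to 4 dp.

(-3.8186, 5.9935, 8.6062)

step 1: θ'=4.8562 (R=-1.2000) → pose (-1.4639, 3.5205, 4.8562)
step 2: θ'=5.1062 (R=-7.0000) → pose (-1.9274, 5.2033, 5.1062)
step 3: θ'=7.3562 (R=-1.0000) → pose (-3.7295, 5.2970, 7.3562)
step 4: θ'=8.6062 (R=0.6000) → pose (-3.8186, 5.9935, 8.6062)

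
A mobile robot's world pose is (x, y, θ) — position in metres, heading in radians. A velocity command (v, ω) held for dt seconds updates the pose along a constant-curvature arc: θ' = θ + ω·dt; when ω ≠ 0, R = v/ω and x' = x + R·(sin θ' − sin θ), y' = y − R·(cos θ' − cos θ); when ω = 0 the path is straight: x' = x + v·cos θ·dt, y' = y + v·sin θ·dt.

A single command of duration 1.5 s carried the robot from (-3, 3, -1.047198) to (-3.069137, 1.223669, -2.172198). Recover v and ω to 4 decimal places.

Δθ = -2.172198 − -1.047198 = -1.125000
ω = Δθ/dt = -1.125000/1.5 = -0.7500
R = −Δy/(cos θ' − cos θ) = -1.6667
v = R·ω = -1.6667·-0.7500 = 1.2500

v = 1.2500, ω = -0.7500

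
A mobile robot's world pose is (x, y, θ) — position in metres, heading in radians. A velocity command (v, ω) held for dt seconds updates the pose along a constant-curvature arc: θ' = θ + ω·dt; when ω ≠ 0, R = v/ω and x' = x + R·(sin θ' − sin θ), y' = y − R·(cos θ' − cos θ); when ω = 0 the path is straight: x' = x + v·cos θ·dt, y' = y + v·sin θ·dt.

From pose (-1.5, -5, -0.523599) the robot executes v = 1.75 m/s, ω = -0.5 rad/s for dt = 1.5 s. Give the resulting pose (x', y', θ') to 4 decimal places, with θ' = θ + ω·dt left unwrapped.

θ' = -0.5236 + -0.5·1.5 = -1.2736
R = v/ω = 1.75/-0.5 = -3.5000
x' = -1.5 + -3.5000·(sin -1.2736 − sin -0.5236) = 0.0966
y' = -5 − -3.5000·(cos -1.2736 − cos -0.5236) = -7.0061

(0.0966, -7.0061, -1.2736)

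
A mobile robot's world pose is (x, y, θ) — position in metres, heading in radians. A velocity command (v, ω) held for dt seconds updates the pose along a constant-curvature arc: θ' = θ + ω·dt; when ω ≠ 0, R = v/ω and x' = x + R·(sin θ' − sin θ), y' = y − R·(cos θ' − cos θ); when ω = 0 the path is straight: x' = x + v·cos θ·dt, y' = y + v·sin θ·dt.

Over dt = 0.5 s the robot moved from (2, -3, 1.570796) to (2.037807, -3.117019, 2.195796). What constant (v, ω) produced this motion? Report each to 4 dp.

Δθ = 2.195796 − 1.570796 = 0.625000
ω = Δθ/dt = 0.625000/0.5 = 1.2500
R = −Δy/(cos θ' − cos θ) = -0.2000
v = R·ω = -0.2000·1.2500 = -0.2500

v = -0.2500, ω = 1.2500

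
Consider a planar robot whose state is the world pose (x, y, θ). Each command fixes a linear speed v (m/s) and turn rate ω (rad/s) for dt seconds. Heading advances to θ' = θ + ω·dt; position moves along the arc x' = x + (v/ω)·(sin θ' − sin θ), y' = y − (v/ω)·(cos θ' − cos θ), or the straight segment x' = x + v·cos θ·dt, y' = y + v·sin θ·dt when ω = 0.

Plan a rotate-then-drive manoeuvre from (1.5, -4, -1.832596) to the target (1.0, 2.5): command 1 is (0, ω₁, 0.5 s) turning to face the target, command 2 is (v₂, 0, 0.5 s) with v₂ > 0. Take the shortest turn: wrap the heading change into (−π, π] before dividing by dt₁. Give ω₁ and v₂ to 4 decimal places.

ω₁ = -5.6060, v₂ = 13.0384

heading to target = atan2(2.5−-4, 1−1.5) = 1.6476
Δθ = wrap(1.6476 − -1.8326) = -2.8030; ω₁ = Δθ/dt₁ = -5.6060
distance = √((1−1.5)² + (2.5−-4)²) = 6.5192; v₂ = distance/dt₂ = 13.0384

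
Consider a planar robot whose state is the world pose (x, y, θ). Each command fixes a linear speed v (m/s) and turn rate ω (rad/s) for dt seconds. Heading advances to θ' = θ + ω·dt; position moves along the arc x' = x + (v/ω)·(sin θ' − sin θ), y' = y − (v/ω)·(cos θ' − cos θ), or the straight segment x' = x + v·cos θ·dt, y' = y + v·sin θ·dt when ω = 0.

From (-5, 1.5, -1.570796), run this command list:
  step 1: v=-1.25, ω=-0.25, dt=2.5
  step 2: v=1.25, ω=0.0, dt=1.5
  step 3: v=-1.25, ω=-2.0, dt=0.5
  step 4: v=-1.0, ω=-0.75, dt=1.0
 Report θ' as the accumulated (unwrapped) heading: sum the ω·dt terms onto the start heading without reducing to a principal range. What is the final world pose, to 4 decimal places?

step 1: θ'=-2.1958 (R=5.0000) → pose (-4.0548, 4.4255, -2.1958)
step 2: θ'=-2.1958 (straight) → pose (-5.1519, 2.9049, -2.1958)
step 3: θ'=-3.1958 (R=0.6250) → pose (-4.6112, 3.1633, -3.1958)
step 4: θ'=-3.9458 (R=1.3333) → pose (-3.7230, 2.7569, -3.9458)

(-3.7230, 2.7569, -3.9458)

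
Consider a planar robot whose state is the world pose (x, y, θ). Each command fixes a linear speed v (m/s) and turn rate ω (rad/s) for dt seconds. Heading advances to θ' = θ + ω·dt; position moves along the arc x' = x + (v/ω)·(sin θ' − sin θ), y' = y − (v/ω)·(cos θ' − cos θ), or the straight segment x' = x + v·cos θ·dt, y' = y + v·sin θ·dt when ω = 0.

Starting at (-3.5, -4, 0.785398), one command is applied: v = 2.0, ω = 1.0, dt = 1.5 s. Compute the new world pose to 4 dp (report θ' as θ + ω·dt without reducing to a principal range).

(-3.4035, -1.2752, 2.2854)

θ' = 0.7854 + 1.0·1.5 = 2.2854
R = v/ω = 2.0/1.0 = 2.0000
x' = -3.5 + 2.0000·(sin 2.2854 − sin 0.7854) = -3.4035
y' = -4 − 2.0000·(cos 2.2854 − cos 0.7854) = -1.2752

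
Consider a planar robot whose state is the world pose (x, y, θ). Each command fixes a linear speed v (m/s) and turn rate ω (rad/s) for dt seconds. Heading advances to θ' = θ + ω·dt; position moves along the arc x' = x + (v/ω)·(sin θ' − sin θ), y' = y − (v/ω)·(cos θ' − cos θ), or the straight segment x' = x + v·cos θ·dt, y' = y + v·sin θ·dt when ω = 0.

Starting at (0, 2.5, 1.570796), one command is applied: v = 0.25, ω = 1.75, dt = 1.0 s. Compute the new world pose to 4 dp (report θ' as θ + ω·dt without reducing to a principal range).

θ' = 1.5708 + 1.75·1.0 = 3.3208
R = v/ω = 0.25/1.75 = 0.1429
x' = 0 + 0.1429·(sin 3.3208 − sin 1.5708) = -0.1683
y' = 2.5 − 0.1429·(cos 3.3208 − cos 1.5708) = 2.6406

(-0.1683, 2.6406, 3.3208)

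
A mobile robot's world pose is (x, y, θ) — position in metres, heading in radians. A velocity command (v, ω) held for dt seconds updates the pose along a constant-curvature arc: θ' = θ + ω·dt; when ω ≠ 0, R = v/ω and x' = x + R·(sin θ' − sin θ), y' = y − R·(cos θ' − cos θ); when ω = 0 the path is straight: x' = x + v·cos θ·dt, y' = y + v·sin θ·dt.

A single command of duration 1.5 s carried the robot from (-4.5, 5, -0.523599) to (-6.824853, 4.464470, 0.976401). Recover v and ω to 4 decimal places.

v = -1.7500, ω = 1.0000

Δθ = 0.976401 − -0.523599 = 1.500000
ω = Δθ/dt = 1.500000/1.5 = 1.0000
R = Δx/(sin θ' − sin θ) = -1.7500
v = R·ω = -1.7500·1.0000 = -1.7500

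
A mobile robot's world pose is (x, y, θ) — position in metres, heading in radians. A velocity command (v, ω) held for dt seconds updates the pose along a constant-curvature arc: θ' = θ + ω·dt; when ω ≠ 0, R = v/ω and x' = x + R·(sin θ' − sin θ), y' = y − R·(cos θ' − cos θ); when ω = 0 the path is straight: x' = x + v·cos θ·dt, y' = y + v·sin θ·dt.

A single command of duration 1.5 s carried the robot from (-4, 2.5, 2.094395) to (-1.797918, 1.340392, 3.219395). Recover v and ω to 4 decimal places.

Δθ = 3.219395 − 2.094395 = 1.125000
ω = Δθ/dt = 1.125000/1.5 = 0.7500
R = Δx/(sin θ' − sin θ) = -2.3333
v = R·ω = -2.3333·0.7500 = -1.7500

v = -1.7500, ω = 0.7500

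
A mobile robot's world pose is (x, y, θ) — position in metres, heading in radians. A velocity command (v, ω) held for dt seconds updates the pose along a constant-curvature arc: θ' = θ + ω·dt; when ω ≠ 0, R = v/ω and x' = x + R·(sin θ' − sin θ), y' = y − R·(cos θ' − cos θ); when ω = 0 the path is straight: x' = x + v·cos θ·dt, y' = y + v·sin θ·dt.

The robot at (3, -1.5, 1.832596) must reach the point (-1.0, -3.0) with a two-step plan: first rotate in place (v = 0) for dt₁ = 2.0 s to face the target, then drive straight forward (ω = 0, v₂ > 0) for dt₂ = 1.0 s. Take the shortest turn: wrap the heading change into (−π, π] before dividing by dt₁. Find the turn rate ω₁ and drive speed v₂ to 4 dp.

heading to target = atan2(-3−-1.5, -1−3) = -2.7828
Δθ = wrap(-2.7828 − 1.8326) = 1.6678; ω₁ = Δθ/dt₁ = 0.8339
distance = √((-1−3)² + (-3−-1.5)²) = 4.2720; v₂ = distance/dt₂ = 4.2720

ω₁ = 0.8339, v₂ = 4.2720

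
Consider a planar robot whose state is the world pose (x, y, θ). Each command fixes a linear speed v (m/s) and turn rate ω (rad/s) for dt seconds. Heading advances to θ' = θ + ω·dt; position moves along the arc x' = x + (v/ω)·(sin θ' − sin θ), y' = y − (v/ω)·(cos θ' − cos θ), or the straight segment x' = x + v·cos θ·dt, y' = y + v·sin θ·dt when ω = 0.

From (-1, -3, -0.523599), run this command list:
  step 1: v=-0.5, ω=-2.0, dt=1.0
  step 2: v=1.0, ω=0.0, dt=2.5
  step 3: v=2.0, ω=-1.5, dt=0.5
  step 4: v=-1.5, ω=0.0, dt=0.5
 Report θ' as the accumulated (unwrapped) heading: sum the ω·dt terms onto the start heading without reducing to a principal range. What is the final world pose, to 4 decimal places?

(-3.2620, -4.3620, -3.2736)

step 1: θ'=-2.5236 (R=0.2500) → pose (-1.0199, -2.5797, -2.5236)
step 2: θ'=-2.5236 (straight) → pose (-3.0575, -4.0282, -2.5236)
step 3: θ'=-3.2736 (R=-1.3333) → pose (-4.0055, -4.2632, -3.2736)
step 4: θ'=-3.2736 (straight) → pose (-3.2620, -4.3620, -3.2736)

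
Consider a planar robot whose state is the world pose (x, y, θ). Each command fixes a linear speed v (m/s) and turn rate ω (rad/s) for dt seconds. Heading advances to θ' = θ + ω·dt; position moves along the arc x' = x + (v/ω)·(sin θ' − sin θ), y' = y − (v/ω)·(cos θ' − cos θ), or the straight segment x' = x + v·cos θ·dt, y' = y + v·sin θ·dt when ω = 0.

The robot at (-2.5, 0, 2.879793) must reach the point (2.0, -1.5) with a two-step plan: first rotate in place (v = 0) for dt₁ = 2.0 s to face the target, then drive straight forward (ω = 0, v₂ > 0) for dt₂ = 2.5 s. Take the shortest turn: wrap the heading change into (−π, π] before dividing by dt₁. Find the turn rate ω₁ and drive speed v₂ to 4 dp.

ω₁ = 1.5408, v₂ = 1.8974

heading to target = atan2(-1.5−0, 2−-2.5) = -0.3218
Δθ = wrap(-0.3218 − 2.8798) = 3.0816; ω₁ = Δθ/dt₁ = 1.5408
distance = √((2−-2.5)² + (-1.5−0)²) = 4.7434; v₂ = distance/dt₂ = 1.8974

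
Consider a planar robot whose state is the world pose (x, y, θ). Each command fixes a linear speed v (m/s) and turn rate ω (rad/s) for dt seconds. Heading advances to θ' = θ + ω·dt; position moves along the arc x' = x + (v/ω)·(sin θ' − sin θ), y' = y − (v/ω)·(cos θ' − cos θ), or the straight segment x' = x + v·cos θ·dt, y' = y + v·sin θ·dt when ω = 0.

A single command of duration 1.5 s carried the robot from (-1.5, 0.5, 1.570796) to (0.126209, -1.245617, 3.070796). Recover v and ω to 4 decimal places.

v = -1.7500, ω = 1.0000

Δθ = 3.070796 − 1.570796 = 1.500000
ω = Δθ/dt = 1.500000/1.5 = 1.0000
R = −Δy/(cos θ' − cos θ) = -1.7500
v = R·ω = -1.7500·1.0000 = -1.7500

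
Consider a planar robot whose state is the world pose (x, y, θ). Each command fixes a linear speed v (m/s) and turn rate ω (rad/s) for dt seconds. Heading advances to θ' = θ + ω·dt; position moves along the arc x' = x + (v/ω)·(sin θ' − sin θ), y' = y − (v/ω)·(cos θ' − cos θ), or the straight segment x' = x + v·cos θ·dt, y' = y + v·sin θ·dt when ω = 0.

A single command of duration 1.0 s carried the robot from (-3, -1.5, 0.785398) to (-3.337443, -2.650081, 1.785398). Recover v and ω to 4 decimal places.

v = -1.2500, ω = 1.0000

Δθ = 1.785398 − 0.785398 = 1.000000
ω = Δθ/dt = 1.000000/1.0 = 1.0000
R = −Δy/(cos θ' − cos θ) = -1.2500
v = R·ω = -1.2500·1.0000 = -1.2500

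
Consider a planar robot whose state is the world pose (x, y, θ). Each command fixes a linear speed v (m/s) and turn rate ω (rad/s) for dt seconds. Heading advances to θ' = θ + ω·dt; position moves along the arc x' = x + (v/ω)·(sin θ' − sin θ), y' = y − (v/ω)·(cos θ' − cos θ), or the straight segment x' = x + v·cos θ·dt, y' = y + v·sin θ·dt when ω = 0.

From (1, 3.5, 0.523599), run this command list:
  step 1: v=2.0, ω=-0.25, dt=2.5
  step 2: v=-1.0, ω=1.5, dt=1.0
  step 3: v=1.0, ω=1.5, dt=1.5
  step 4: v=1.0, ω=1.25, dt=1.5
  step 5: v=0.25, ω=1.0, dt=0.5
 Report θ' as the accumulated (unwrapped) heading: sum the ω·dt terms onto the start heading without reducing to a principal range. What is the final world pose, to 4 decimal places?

(4.0506, 3.3389, 6.0236)

step 1: θ'=-0.1014 (R=-8.0000) → pose (5.8098, 4.5307, -0.1014)
step 2: θ'=1.3986 (R=-0.6667) → pose (5.0855, 3.9817, 1.3986)
step 3: θ'=3.6486 (R=0.6667) → pose (4.1050, 4.6787, 3.6486)
step 4: θ'=5.5236 (R=0.8000) → pose (3.9426, 3.3993, 5.5236)
step 5: θ'=6.0236 (R=0.2500) → pose (4.0506, 3.3389, 6.0236)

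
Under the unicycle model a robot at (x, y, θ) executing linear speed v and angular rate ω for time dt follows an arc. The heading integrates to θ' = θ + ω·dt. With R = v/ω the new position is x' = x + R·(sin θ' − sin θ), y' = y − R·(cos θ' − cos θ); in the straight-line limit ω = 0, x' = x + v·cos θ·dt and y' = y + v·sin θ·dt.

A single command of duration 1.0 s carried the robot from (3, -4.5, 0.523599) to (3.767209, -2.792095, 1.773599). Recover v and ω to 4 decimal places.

Δθ = 1.773599 − 0.523599 = 1.250000
ω = Δθ/dt = 1.250000/1.0 = 1.2500
R = −Δy/(cos θ' − cos θ) = 1.6000
v = R·ω = 1.6000·1.2500 = 2.0000

v = 2.0000, ω = 1.2500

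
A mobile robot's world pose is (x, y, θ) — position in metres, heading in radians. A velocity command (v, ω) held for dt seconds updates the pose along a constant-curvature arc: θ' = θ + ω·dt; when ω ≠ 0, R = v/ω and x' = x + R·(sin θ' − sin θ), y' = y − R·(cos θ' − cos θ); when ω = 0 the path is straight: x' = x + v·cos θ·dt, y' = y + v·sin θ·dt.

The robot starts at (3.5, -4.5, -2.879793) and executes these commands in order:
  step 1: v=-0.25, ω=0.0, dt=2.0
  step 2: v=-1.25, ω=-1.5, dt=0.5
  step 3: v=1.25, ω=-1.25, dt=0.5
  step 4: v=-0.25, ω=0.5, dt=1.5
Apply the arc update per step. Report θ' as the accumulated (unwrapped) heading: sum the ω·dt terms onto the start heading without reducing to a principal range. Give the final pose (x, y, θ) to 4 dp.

(4.4324, -4.2446, -3.5048)

step 1: θ'=-2.8798 (straight) → pose (3.9830, -4.3706, -2.8798)
step 2: θ'=-3.6298 (R=0.8333) → pose (4.5895, -4.4395, -3.6298)
step 3: θ'=-4.2548 (R=-1.0000) → pose (4.1614, -3.9982, -4.2548)
step 4: θ'=-3.5048 (R=-0.5000) → pose (4.4324, -4.2446, -3.5048)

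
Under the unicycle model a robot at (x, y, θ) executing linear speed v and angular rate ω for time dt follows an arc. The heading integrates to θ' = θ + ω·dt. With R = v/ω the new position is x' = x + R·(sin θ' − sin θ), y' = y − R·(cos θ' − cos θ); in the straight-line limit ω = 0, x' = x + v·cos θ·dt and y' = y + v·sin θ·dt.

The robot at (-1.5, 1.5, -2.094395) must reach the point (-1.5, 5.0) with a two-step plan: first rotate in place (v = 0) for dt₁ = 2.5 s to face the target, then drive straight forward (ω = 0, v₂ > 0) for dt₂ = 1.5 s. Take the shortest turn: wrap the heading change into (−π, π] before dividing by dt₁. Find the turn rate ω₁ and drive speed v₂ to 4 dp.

heading to target = atan2(5−1.5, -1.5−-1.5) = 1.5708
Δθ = wrap(1.5708 − -2.0944) = -2.6180; ω₁ = Δθ/dt₁ = -1.0472
distance = √((-1.5−-1.5)² + (5−1.5)²) = 3.5000; v₂ = distance/dt₂ = 2.3333

ω₁ = -1.0472, v₂ = 2.3333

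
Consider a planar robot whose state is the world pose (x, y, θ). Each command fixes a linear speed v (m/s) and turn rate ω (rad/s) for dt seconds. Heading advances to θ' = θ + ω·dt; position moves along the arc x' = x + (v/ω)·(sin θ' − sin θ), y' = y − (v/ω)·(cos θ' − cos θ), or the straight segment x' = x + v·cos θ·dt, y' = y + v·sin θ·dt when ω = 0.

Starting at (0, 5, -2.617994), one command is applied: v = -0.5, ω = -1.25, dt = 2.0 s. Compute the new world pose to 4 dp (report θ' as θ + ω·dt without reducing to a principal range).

(0.5675, 4.4958, -5.1180)

θ' = -2.6180 + -1.25·2.0 = -5.1180
R = v/ω = -0.5/-1.25 = 0.4000
x' = 0 + 0.4000·(sin -5.1180 − sin -2.6180) = 0.5675
y' = 5 − 0.4000·(cos -5.1180 − cos -2.6180) = 4.4958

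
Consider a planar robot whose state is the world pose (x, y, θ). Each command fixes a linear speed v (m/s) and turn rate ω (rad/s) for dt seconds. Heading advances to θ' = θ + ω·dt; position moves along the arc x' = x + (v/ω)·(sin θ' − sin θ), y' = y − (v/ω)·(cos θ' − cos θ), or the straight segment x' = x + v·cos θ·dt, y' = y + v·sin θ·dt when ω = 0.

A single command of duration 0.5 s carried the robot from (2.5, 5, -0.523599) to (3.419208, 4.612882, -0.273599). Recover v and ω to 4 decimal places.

v = 2.0000, ω = 0.5000

Δθ = -0.273599 − -0.523599 = 0.250000
ω = Δθ/dt = 0.250000/0.5 = 0.5000
R = Δx/(sin θ' − sin θ) = 4.0000
v = R·ω = 4.0000·0.5000 = 2.0000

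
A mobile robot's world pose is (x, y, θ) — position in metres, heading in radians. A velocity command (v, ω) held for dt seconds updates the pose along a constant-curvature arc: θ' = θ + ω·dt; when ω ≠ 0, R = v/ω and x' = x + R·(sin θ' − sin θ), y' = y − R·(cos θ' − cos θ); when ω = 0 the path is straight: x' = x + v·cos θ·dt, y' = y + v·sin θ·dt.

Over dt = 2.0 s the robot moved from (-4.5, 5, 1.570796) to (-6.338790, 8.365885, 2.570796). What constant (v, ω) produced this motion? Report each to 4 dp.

Δθ = 2.570796 − 1.570796 = 1.000000
ω = Δθ/dt = 1.000000/2.0 = 0.5000
R = −Δy/(cos θ' − cos θ) = 4.0000
v = R·ω = 4.0000·0.5000 = 2.0000

v = 2.0000, ω = 0.5000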